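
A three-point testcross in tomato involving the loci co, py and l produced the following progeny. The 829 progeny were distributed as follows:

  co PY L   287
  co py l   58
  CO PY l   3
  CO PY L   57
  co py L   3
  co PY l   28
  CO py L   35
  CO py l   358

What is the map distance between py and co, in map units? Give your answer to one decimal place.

14.6 map units

The two most frequent reciprocal classes, co PY L and CO py l, are the parental types, so the F1 was co PY L / CO py l.
The two rarest classes, co py L and CO PY l, are the double crossovers. Comparing them with the parentals, only the py allele has switched, so py is the middle locus and the order is co – py – l.
Crossovers in the co–py interval produce the single-crossover classes CO PY L and co py l (57 + 58 = 115) plus the double crossovers (6).
RF(co–py) = (115 + 6) / 829 = 121/829 = 0.1460 → 14.6 map units.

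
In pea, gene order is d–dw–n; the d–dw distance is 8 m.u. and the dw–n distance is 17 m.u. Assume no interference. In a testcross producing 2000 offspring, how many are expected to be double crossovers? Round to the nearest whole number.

27

Map distances give recombination frequencies of 0.080 and 0.170 for the two intervals.
With no interference, expected double-crossover frequency = 0.080 × 0.170 = 0.01360.
Expected number = 0.01360 × 2000 = 27.20 ≈ 27.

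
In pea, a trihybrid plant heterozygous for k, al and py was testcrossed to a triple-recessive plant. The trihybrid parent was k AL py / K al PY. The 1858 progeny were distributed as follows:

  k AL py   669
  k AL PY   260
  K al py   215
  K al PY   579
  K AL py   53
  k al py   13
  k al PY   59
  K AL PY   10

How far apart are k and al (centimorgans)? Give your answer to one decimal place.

The two rarest classes, k al py and K AL PY, are the double crossovers. Comparing them with the parentals, only the al allele has switched, so al is the middle locus and the order is py – al – k.
Crossovers in the al–k interval produce the single-crossover classes K AL py and k al PY (53 + 59 = 112) plus the double crossovers (23).
RF(al–k) = (112 + 23) / 1858 = 135/1858 = 0.0727 → 7.3 centimorgans.

7.3 centimorgans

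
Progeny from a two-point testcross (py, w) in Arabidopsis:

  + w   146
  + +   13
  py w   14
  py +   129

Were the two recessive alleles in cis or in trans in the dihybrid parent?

trans

The two most frequent classes are + w (146) and py + (129); these are the parental (non-recombinant) types.
So the F1 carried + w on one chromosome and py + on the other — the recessive alleles are on opposite chromosomes (trans / repulsion).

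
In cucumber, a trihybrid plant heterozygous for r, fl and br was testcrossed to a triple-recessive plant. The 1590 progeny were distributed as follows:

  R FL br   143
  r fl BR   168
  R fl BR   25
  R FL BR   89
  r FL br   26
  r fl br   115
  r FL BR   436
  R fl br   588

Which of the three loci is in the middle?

br

The two most frequent reciprocal classes, r FL BR and R fl br, are the parental types, so the F1 was r FL BR / R fl br.
The two rarest classes, r FL br and R fl BR, are the double crossovers. Comparing them with the parentals, only the br allele has switched, so br is the middle locus and the order is fl – br – r.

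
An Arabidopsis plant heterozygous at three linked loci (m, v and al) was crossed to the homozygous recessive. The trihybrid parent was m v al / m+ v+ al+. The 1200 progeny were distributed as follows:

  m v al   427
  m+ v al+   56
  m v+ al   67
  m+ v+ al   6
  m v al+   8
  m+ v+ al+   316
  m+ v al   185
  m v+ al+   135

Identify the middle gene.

The two rarest classes, m v al+ and m+ v+ al, are the double crossovers. Comparing them with the parentals, only the al allele has switched, so al is the middle locus and the order is m – al – v.

al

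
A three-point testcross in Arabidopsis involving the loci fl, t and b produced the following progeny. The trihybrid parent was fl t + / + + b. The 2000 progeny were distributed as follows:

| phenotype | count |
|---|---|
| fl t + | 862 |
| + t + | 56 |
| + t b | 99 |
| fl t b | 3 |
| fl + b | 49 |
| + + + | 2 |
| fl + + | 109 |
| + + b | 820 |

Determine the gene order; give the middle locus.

The two rarest classes, fl t b and + + +, are the double crossovers. Comparing them with the parentals, only the b allele has switched, so b is the middle locus and the order is fl – b – t.

b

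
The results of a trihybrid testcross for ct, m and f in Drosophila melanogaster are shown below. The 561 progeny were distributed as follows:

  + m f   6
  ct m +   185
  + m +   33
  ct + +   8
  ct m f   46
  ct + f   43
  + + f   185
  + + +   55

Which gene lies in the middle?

m

The two most frequent reciprocal classes, ct m + and + + f, are the parental types, so the F1 was ct m + / + + f.
The two rarest classes, ct + + and + m f, are the double crossovers. Comparing them with the parentals, only the m allele has switched, so m is the middle locus and the order is f – m – ct.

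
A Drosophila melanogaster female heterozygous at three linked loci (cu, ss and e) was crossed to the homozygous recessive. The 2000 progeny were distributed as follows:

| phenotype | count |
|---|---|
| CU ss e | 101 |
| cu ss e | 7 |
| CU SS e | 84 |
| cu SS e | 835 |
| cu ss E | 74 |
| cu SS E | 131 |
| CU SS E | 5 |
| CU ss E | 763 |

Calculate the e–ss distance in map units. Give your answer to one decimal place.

12.2 map units

The two most frequent reciprocal classes, cu SS e and CU ss E, are the parental types, so the F1 was cu SS e / CU ss E.
The two rarest classes, cu ss e and CU SS E, are the double crossovers. Comparing them with the parentals, only the ss allele has switched, so ss is the middle locus and the order is cu – ss – e.
Crossovers in the ss–e interval produce the single-crossover classes cu SS E and CU ss e (131 + 101 = 232) plus the double crossovers (12).
RF(ss–e) = (232 + 12) / 2000 = 244/2000 = 0.1220 → 12.2 map units.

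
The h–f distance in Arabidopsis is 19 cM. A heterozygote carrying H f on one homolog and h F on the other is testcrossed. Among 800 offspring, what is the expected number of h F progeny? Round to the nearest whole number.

324

A map distance of 19 cM corresponds to a recombination frequency of 0.190.
The F1 is H f / h F, so h F is a parental gamete class with expected frequency (1 − r)/2 = 0.810/2 = 0.4050.
Expected number = 0.4050 × 800 = 324.00 ≈ 324.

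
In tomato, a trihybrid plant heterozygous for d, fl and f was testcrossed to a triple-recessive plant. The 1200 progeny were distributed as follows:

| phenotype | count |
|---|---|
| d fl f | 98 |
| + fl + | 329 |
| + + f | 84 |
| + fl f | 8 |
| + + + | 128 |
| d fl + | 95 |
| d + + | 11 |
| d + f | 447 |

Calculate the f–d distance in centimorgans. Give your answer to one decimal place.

The two most frequent reciprocal classes, d + f and + fl +, are the parental types, so the F1 was d + f / + fl +.
The two rarest classes, d + + and + fl f, are the double crossovers. Comparing them with the parentals, only the f allele has switched, so f is the middle locus and the order is d – f – fl.
Crossovers in the d–f interval produce the single-crossover classes + + f and d fl + (84 + 95 = 179) plus the double crossovers (19).
RF(d–f) = (179 + 19) / 1200 = 198/1200 = 0.1650 → 16.5 centimorgans.

16.5 centimorgans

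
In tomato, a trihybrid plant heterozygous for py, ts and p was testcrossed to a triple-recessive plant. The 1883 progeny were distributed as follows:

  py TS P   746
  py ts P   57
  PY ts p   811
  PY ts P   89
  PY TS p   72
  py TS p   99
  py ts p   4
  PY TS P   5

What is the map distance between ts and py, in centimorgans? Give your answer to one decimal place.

7.3 centimorgans

The two most frequent reciprocal classes, PY ts p and py TS P, are the parental types, so the F1 was PY ts p / py TS P.
The two rarest classes, py ts p and PY TS P, are the double crossovers. Comparing them with the parentals, only the py allele has switched, so py is the middle locus and the order is ts – py – p.
Crossovers in the ts–py interval produce the single-crossover classes PY TS p and py ts P (72 + 57 = 129) plus the double crossovers (9).
RF(ts–py) = (129 + 9) / 1883 = 138/1883 = 0.0733 → 7.3 centimorgans.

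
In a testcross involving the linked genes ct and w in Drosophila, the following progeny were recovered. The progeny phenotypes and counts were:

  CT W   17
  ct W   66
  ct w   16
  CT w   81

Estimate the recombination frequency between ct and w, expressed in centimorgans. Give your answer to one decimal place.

18.3 centimorgans

The two most frequent classes, CT w (81) and ct W (66), are the parental types, so the F1 was CT w / ct W.
The recombinant classes are CT W and ct w: 17 + 16 = 33.
Recombination frequency = 33/180 = 0.1833 ≈ 18.3%, i.e. 18.3 centimorgans.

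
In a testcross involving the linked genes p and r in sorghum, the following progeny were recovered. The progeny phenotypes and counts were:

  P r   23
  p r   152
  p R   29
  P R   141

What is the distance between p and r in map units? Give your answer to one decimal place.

The two most frequent classes, P R (141) and p r (152), are the parental types, so the F1 was P R / p r.
The recombinant classes are P r and p R: 23 + 29 = 52.
Recombination frequency = 52/345 = 0.1507 ≈ 15.1%, i.e. 15.1 map units.

15.1 map units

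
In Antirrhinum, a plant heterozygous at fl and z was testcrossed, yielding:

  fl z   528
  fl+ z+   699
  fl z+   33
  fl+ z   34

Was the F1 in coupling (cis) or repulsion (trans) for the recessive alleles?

The two most frequent classes are fl+ z+ (699) and fl z (528); these are the parental (non-recombinant) types.
So the F1 carried fl+ z+ on one chromosome and fl z on the other — the recessive alleles are on the same chromosome (cis / coupling).

cis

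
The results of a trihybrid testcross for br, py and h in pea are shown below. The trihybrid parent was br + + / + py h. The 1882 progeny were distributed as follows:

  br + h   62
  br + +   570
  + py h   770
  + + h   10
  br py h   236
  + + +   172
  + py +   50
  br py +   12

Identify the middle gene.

py

The two rarest classes, br py + and + + h, are the double crossovers. Comparing them with the parentals, only the py allele has switched, so py is the middle locus and the order is br – py – h.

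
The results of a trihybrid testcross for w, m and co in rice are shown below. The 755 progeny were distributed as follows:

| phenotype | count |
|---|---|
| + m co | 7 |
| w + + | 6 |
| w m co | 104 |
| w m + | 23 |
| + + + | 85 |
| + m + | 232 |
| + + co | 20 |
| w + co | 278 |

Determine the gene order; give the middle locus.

The two most frequent reciprocal classes, + m + and w + co, are the parental types, so the F1 was + m + / w + co.
The two rarest classes, + m co and w + +, are the double crossovers. Comparing them with the parentals, only the co allele has switched, so co is the middle locus and the order is m – co – w.

co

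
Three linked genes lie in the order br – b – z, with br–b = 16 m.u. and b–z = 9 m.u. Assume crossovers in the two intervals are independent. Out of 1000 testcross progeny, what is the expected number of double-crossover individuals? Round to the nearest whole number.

14

Map distances give recombination frequencies of 0.160 and 0.090 for the two intervals.
With no interference, expected double-crossover frequency = 0.160 × 0.090 = 0.01440.
Expected number = 0.01440 × 1000 = 14.40 ≈ 14.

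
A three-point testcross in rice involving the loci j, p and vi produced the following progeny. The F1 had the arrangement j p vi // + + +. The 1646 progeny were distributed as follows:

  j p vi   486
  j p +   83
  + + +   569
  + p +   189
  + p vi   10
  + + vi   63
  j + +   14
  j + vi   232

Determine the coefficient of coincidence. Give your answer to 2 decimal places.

0.52

The two rarest classes, + p vi and j + +, are the double crossovers. Comparing them with the parentals, only the j allele has switched, so j is the middle locus and the order is vi – j – p.
vi–j: (146 + 24)/1646 = 0.1033; j–p: (421 + 24)/1646 = 0.2704.
Expected DCO frequency = 0.1033 × 0.2704 ≈ 0.02793; observed = 24/1646 ≈ 0.01458.
Coefficient of coincidence = 0.01458/0.02793 ≈ 0.52.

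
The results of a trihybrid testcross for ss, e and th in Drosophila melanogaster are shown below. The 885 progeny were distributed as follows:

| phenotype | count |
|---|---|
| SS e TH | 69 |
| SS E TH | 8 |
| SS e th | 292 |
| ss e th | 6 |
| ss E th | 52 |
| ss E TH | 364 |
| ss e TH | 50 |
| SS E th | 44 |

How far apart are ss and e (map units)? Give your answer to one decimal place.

The two most frequent reciprocal classes, ss E TH and SS e th, are the parental types, so the F1 was ss E TH / SS e th.
The two rarest classes, SS E TH and ss e th, are the double crossovers. Comparing them with the parentals, only the ss allele has switched, so ss is the middle locus and the order is th – ss – e.
Crossovers in the ss–e interval produce the single-crossover classes ss e TH and SS E th (50 + 44 = 94) plus the double crossovers (14).
RF(ss–e) = (94 + 14) / 885 = 108/885 = 0.1220 → 12.2 map units.

12.2 map units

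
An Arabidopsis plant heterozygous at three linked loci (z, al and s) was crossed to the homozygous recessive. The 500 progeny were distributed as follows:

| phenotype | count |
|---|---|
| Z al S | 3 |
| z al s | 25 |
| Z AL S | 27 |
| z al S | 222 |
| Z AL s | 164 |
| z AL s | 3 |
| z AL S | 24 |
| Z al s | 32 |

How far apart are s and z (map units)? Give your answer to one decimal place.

The two most frequent reciprocal classes, z al S and Z AL s, are the parental types, so the F1 was z al S / Z AL s.
The two rarest classes, Z al S and z AL s, are the double crossovers. Comparing them with the parentals, only the z allele has switched, so z is the middle locus and the order is s – z – al.
Crossovers in the s–z interval produce the single-crossover classes z al s and Z AL S (25 + 27 = 52) plus the double crossovers (6).
RF(s–z) = (52 + 6) / 500 = 58/500 = 0.1160 → 11.6 map units.

11.6 map units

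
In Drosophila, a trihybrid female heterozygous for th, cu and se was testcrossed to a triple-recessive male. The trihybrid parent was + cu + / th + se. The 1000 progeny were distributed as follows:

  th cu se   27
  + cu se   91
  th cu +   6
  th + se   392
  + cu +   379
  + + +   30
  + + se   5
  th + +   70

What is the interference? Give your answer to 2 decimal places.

The two rarest classes, th cu + and + + se, are the double crossovers. Comparing them with the parentals, only the th allele has switched, so th is the middle locus and the order is se – th – cu.
se–th: (161 + 11)/1000 = 0.1720; th–cu: (57 + 11)/1000 = 0.0680.
Expected DCO frequency = 0.1720 × 0.0680 ≈ 0.01170; observed = 11/1000 ≈ 0.01100.
Coefficient of coincidence = 0.01100/0.01170 ≈ 0.94; interference = 1 − 0.94 = 0.06.

0.06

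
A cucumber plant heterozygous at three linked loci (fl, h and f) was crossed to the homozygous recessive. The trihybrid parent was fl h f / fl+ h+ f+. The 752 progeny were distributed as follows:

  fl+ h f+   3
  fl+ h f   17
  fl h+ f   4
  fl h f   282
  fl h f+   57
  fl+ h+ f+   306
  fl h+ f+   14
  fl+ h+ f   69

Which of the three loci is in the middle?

The two rarest classes, fl h+ f and fl+ h f+, are the double crossovers. Comparing them with the parentals, only the h allele has switched, so h is the middle locus and the order is fl – h – f.

h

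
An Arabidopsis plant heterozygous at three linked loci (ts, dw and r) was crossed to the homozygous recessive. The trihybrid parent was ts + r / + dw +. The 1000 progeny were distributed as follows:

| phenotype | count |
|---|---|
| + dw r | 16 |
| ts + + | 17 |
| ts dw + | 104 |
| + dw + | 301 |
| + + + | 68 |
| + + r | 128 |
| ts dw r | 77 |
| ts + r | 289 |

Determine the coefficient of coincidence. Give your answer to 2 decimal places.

0.70

The two rarest classes, ts + + and + dw r, are the double crossovers. Comparing them with the parentals, only the r allele has switched, so r is the middle locus and the order is ts – r – dw.
ts–r: (232 + 33)/1000 = 0.2650; r–dw: (145 + 33)/1000 = 0.1780.
Expected DCO frequency = 0.2650 × 0.1780 ≈ 0.04717; observed = 33/1000 ≈ 0.03300.
Coefficient of coincidence = 0.03300/0.04717 ≈ 0.70.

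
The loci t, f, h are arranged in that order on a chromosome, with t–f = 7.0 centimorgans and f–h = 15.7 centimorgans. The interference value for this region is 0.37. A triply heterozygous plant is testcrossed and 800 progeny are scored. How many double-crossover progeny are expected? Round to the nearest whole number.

Map distances give recombination frequencies of 0.070 and 0.157 for the two intervals.
With interference 0.37 (so coincidence = 0.63), expected double-crossover frequency = 0.070 × 0.157 × 0.63 = 0.00692.
Expected number = 0.00692 × 800 = 5.54 ≈ 6.

6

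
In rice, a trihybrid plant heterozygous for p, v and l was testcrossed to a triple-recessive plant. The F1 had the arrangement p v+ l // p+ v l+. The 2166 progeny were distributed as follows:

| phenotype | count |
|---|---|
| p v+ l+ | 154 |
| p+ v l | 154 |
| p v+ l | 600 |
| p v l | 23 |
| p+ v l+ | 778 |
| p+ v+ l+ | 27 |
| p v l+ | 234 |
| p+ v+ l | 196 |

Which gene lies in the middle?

The two rarest classes, p v l and p+ v+ l+, are the double crossovers. Comparing them with the parentals, only the v allele has switched, so v is the middle locus and the order is p – v – l.

v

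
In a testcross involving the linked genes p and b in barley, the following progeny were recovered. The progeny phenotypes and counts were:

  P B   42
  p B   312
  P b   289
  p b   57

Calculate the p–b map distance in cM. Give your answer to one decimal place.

14.1 cM

The two most frequent classes, P b (289) and p B (312), are the parental types, so the F1 was P b / p B.
The recombinant classes are P B and p b: 42 + 57 = 99.
Recombination frequency = 99/700 = 0.1414 ≈ 14.1%, i.e. 14.1 cM.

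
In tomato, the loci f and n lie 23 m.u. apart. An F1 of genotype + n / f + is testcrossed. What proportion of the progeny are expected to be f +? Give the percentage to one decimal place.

38.5%

A map distance of 23 m.u. corresponds to a recombination frequency of 0.230.
The F1 is + n / f +, so f + is a parental gamete class with expected frequency (1 − r)/2 = 0.770/2 = 0.3850.
That is 0.3850 = 38.5% of the progeny.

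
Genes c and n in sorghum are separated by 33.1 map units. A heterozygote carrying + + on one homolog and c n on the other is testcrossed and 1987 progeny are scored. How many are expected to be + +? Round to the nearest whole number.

665

A map distance of 33.1 map units corresponds to a recombination frequency of 0.331.
The F1 is + + / c n, so + + is a parental gamete class with expected frequency (1 − r)/2 = 0.669/2 = 0.3345.
Expected number = 0.3345 × 1987 = 664.65 ≈ 665.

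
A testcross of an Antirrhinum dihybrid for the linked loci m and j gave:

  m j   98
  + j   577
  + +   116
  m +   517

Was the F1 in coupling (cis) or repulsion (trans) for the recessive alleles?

trans

The two most frequent classes are + j (577) and m + (517); these are the parental (non-recombinant) types.
So the F1 carried + j on one chromosome and m + on the other — the recessive alleles are on opposite chromosomes (trans / repulsion).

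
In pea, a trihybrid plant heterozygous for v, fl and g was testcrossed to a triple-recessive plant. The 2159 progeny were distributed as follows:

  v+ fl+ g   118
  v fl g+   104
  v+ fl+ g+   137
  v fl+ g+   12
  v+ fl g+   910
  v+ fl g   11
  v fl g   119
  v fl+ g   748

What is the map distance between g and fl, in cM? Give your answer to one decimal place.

12.9 cM

The two most frequent reciprocal classes, v+ fl g+ and v fl+ g, are the parental types, so the F1 was v+ fl g+ / v fl+ g.
The two rarest classes, v+ fl g and v fl+ g+, are the double crossovers. Comparing them with the parentals, only the g allele has switched, so g is the middle locus and the order is v – g – fl.
Crossovers in the g–fl interval produce the single-crossover classes v+ fl+ g+ and v fl g (137 + 119 = 256) plus the double crossovers (23).
RF(g–fl) = (256 + 23) / 2159 = 279/2159 = 0.1292 → 12.9 cM.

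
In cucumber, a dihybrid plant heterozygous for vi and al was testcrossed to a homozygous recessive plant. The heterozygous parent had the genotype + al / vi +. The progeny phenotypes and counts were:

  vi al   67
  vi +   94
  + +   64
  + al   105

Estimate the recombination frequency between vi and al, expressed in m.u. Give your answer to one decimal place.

The recombinant classes are + + and vi al: 64 + 67 = 131.
Recombination frequency = 131/330 = 0.3970 ≈ 39.7%, i.e. 39.7 m.u.

39.7 m.u.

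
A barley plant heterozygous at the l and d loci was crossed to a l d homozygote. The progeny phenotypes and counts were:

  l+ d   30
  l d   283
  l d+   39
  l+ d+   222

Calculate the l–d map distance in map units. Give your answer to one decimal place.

The two most frequent classes, l+ d+ (222) and l d (283), are the parental types, so the F1 was l+ d+ / l d.
The recombinant classes are l+ d and l d+: 30 + 39 = 69.
Recombination frequency = 69/574 = 0.1202 ≈ 12.0%, i.e. 12.0 map units.

12.0 map units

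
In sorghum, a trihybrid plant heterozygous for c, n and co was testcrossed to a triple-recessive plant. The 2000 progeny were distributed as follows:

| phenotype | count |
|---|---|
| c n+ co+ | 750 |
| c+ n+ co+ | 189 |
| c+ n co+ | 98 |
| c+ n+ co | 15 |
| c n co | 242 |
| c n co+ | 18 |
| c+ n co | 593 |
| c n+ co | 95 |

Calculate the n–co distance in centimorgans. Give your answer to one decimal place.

11.3 centimorgans

The two most frequent reciprocal classes, c n+ co+ and c+ n co, are the parental types, so the F1 was c n+ co+ / c+ n co.
The two rarest classes, c n co+ and c+ n+ co, are the double crossovers. Comparing them with the parentals, only the n allele has switched, so n is the middle locus and the order is c – n – co.
Crossovers in the n–co interval produce the single-crossover classes c n+ co and c+ n co+ (95 + 98 = 193) plus the double crossovers (33).
RF(n–co) = (193 + 33) / 2000 = 226/2000 = 0.1130 → 11.3 centimorgans.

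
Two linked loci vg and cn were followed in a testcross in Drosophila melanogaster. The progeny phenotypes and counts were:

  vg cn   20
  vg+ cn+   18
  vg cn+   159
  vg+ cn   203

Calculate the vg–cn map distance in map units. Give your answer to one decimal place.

The two most frequent classes, vg+ cn (203) and vg cn+ (159), are the parental types, so the F1 was vg+ cn / vg cn+.
The recombinant classes are vg+ cn+ and vg cn: 18 + 20 = 38.
Recombination frequency = 38/400 = 0.0950 ≈ 9.5%, i.e. 9.5 map units.

9.5 map units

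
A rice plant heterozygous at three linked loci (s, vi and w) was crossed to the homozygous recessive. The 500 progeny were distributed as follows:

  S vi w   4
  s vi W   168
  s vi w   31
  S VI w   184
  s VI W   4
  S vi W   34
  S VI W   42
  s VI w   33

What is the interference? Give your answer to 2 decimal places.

0.34

The two most frequent reciprocal classes, s vi W and S VI w, are the parental types, so the F1 was s vi W / S VI w.
The two rarest classes, s VI W and S vi w, are the double crossovers. Comparing them with the parentals, only the vi allele has switched, so vi is the middle locus and the order is w – vi – s.
w–vi: (73 + 8)/500 = 0.1620; vi–s: (67 + 8)/500 = 0.1500.
Expected DCO frequency = 0.1620 × 0.1500 ≈ 0.02430; observed = 8/500 ≈ 0.01600.
Coefficient of coincidence = 0.01600/0.02430 ≈ 0.66; interference = 1 − 0.66 = 0.34.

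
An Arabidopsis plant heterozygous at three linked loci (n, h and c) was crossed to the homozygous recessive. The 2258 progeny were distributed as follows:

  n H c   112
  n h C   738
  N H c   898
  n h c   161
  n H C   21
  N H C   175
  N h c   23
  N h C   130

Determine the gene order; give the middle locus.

h

The two most frequent reciprocal classes, N H c and n h C, are the parental types, so the F1 was N H c / n h C.
The two rarest classes, N h c and n H C, are the double crossovers. Comparing them with the parentals, only the h allele has switched, so h is the middle locus and the order is c – h – n.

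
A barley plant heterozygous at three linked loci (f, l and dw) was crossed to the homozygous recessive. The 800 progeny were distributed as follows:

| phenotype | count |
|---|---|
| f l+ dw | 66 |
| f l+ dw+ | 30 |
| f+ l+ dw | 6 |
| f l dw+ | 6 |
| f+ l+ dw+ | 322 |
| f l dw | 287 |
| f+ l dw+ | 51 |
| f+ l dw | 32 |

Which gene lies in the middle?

dw

The two most frequent reciprocal classes, f+ l+ dw+ and f l dw, are the parental types, so the F1 was f+ l+ dw+ / f l dw.
The two rarest classes, f+ l+ dw and f l dw+, are the double crossovers. Comparing them with the parentals, only the dw allele has switched, so dw is the middle locus and the order is l – dw – f.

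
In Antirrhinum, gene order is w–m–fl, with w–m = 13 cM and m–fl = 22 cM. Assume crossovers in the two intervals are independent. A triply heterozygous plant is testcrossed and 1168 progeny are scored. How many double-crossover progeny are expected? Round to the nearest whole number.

Map distances give recombination frequencies of 0.130 and 0.220 for the two intervals.
With no interference, expected double-crossover frequency = 0.130 × 0.220 = 0.02860.
Expected number = 0.02860 × 1168 = 33.40 ≈ 33.

33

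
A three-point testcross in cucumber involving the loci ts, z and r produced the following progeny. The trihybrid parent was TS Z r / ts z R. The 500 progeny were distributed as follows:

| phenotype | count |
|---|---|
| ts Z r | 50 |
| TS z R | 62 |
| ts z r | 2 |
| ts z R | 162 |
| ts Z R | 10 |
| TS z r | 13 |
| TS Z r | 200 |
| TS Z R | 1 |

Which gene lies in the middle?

The two rarest classes, TS Z R and ts z r, are the double crossovers. Comparing them with the parentals, only the r allele has switched, so r is the middle locus and the order is z – r – ts.

r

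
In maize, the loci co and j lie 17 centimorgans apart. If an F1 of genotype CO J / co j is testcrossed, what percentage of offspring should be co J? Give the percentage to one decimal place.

A map distance of 17 centimorgans corresponds to a recombination frequency of 0.170.
The F1 is CO J / co j, so co J is a recombinant gamete class with expected frequency r/2 = 0.170/2 = 0.0850.
That is 0.0850 = 8.5% of the progeny.

8.5%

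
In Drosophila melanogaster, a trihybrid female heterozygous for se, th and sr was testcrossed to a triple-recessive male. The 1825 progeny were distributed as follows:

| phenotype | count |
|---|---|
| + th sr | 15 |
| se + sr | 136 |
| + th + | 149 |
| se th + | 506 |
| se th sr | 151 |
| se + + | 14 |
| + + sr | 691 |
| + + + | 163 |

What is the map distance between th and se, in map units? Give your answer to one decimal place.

The two most frequent reciprocal classes, + + sr and se th +, are the parental types, so the F1 was + + sr / se th +.
The two rarest classes, + th sr and se + +, are the double crossovers. Comparing them with the parentals, only the th allele has switched, so th is the middle locus and the order is sr – th – se.
Crossovers in the th–se interval produce the single-crossover classes se + sr and + th + (136 + 149 = 285) plus the double crossovers (29).
RF(th–se) = (285 + 29) / 1825 = 314/1825 = 0.1721 → 17.2 map units.

17.2 map units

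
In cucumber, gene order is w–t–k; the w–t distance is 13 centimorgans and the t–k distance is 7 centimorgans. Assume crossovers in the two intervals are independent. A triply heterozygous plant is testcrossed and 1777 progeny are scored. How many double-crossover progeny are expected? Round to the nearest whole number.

Map distances give recombination frequencies of 0.130 and 0.070 for the two intervals.
With no interference, expected double-crossover frequency = 0.130 × 0.070 = 0.00910.
Expected number = 0.00910 × 1777 = 16.17 ≈ 16.

16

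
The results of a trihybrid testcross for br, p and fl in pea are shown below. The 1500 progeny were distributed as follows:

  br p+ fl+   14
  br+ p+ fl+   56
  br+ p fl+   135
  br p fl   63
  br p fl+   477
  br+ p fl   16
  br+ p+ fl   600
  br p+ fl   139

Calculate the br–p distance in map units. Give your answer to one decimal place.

20.3 map units

The two most frequent reciprocal classes, br p fl+ and br+ p+ fl, are the parental types, so the F1 was br p fl+ / br+ p+ fl.
The two rarest classes, br p+ fl+ and br+ p fl, are the double crossovers. Comparing them with the parentals, only the p allele has switched, so p is the middle locus and the order is br – p – fl.
Crossovers in the br–p interval produce the single-crossover classes br+ p fl+ and br p+ fl (135 + 139 = 274) plus the double crossovers (30).
RF(br–p) = (274 + 30) / 1500 = 304/1500 = 0.2027 → 20.3 map units.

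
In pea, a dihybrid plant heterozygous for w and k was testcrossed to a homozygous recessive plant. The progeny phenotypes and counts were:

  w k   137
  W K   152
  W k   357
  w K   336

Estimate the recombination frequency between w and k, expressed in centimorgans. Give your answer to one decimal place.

29.4 centimorgans

The two most frequent classes, W k (357) and w K (336), are the parental types, so the F1 was W k / w K.
The recombinant classes are W K and w k: 152 + 137 = 289.
Recombination frequency = 289/982 = 0.2943 ≈ 29.4%, i.e. 29.4 centimorgans.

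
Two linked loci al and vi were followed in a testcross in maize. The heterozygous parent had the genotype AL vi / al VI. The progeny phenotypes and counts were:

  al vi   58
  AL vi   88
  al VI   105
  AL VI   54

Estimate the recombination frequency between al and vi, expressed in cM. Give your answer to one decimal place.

36.7 cM

The recombinant classes are AL VI and al vi: 54 + 58 = 112.
Recombination frequency = 112/305 = 0.3672 ≈ 36.7%, i.e. 36.7 cM.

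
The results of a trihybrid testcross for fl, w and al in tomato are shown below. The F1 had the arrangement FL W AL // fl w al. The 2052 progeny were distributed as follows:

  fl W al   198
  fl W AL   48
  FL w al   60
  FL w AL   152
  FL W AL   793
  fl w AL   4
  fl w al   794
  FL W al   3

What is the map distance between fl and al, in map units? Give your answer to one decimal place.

5.6 map units

The two rarest classes, FL W al and fl w AL, are the double crossovers. Comparing them with the parentals, only the al allele has switched, so al is the middle locus and the order is fl – al – w.
Crossovers in the fl–al interval produce the single-crossover classes fl W AL and FL w al (48 + 60 = 108) plus the double crossovers (7).
RF(fl–al) = (108 + 7) / 2052 = 115/2052 = 0.0560 → 5.6 map units.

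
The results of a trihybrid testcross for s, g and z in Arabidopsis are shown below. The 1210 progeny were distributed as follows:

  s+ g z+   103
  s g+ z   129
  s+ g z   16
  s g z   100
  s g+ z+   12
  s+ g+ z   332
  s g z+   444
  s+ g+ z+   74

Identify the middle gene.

The two most frequent reciprocal classes, s g z+ and s+ g+ z, are the parental types, so the F1 was s g z+ / s+ g+ z.
The two rarest classes, s g+ z+ and s+ g z, are the double crossovers. Comparing them with the parentals, only the g allele has switched, so g is the middle locus and the order is s – g – z.

g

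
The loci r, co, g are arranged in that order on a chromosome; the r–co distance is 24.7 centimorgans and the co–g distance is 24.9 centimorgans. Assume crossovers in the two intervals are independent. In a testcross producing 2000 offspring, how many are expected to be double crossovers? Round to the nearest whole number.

Map distances give recombination frequencies of 0.247 and 0.249 for the two intervals.
With no interference, expected double-crossover frequency = 0.247 × 0.249 = 0.06150.
Expected number = 0.06150 × 2000 = 123.01 ≈ 123.

123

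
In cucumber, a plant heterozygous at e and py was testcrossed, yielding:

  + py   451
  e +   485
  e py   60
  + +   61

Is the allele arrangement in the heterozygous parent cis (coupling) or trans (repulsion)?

trans

The two most frequent classes are + py (451) and e + (485); these are the parental (non-recombinant) types.
So the F1 carried + py on one chromosome and e + on the other — the recessive alleles are on opposite chromosomes (trans / repulsion).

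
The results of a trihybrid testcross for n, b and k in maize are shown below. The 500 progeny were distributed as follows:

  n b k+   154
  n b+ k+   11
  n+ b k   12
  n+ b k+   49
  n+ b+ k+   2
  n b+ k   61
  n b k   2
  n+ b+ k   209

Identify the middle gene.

k

The two most frequent reciprocal classes, n b k+ and n+ b+ k, are the parental types, so the F1 was n b k+ / n+ b+ k.
The two rarest classes, n b k and n+ b+ k+, are the double crossovers. Comparing them with the parentals, only the k allele has switched, so k is the middle locus and the order is n – k – b.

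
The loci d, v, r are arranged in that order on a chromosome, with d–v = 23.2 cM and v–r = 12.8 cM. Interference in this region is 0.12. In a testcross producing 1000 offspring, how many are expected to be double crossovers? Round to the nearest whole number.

Map distances give recombination frequencies of 0.232 and 0.128 for the two intervals.
With interference 0.12 (so coincidence = 0.88), expected double-crossover frequency = 0.232 × 0.128 × 0.88 = 0.02613.
Expected number = 0.02613 × 1000 = 26.13 ≈ 26.

26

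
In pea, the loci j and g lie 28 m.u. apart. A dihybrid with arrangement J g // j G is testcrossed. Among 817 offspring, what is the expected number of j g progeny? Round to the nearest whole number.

A map distance of 28 m.u. corresponds to a recombination frequency of 0.280.
The F1 is J g / j G, so j g is a recombinant gamete class with expected frequency r/2 = 0.280/2 = 0.1400.
Expected number = 0.1400 × 817 = 114.38 ≈ 114.

114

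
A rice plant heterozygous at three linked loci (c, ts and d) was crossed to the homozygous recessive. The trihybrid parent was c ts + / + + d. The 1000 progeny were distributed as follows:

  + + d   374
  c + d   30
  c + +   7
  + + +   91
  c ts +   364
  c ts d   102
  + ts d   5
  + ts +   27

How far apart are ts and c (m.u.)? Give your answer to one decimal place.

The two rarest classes, c + + and + ts d, are the double crossovers. Comparing them with the parentals, only the ts allele has switched, so ts is the middle locus and the order is d – ts – c.
Crossovers in the ts–c interval produce the single-crossover classes + ts + and c + d (27 + 30 = 57) plus the double crossovers (12).
RF(ts–c) = (57 + 12) / 1000 = 69/1000 = 0.0690 → 6.9 m.u.

6.9 m.u.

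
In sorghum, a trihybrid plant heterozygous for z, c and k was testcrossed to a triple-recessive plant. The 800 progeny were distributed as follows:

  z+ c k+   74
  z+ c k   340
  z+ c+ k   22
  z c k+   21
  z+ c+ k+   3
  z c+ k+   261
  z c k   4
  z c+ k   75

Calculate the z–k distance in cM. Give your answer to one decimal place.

The two most frequent reciprocal classes, z c+ k+ and z+ c k, are the parental types, so the F1 was z c+ k+ / z+ c k.
The two rarest classes, z+ c+ k+ and z c k, are the double crossovers. Comparing them with the parentals, only the z allele has switched, so z is the middle locus and the order is c – z – k.
Crossovers in the z–k interval produce the single-crossover classes z c+ k and z+ c k+ (75 + 74 = 149) plus the double crossovers (7).
RF(z–k) = (149 + 7) / 800 = 156/800 = 0.1950 → 19.5 cM.

19.5 cM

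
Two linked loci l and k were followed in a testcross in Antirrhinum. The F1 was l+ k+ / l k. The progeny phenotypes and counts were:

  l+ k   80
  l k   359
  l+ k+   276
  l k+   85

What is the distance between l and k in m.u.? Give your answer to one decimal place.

The recombinant classes are l+ k and l k+: 80 + 85 = 165.
Recombination frequency = 165/800 = 0.2062 ≈ 20.6%, i.e. 20.6 m.u.

20.6 m.u.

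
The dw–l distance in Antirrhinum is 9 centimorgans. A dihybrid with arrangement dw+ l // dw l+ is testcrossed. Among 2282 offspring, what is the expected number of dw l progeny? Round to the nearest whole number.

103

A map distance of 9 centimorgans corresponds to a recombination frequency of 0.090.
The F1 is dw+ l / dw l+, so dw l is a recombinant gamete class with expected frequency r/2 = 0.090/2 = 0.0450.
Expected number = 0.0450 × 2282 = 102.69 ≈ 103.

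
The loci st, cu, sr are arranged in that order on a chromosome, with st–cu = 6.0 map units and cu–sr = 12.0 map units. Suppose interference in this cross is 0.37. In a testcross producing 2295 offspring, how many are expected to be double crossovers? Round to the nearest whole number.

10

Map distances give recombination frequencies of 0.060 and 0.120 for the two intervals.
With interference 0.37 (so coincidence = 0.63), expected double-crossover frequency = 0.060 × 0.120 × 0.63 = 0.00454.
Expected number = 0.00454 × 2295 = 10.41 ≈ 10.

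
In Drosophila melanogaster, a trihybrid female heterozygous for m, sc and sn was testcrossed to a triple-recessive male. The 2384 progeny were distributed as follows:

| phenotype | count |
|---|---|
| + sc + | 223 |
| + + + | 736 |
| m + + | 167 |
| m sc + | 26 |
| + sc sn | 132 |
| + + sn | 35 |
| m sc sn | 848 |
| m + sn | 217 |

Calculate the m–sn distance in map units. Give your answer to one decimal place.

15.1 map units

The two most frequent reciprocal classes, + + + and m sc sn, are the parental types, so the F1 was + + + / m sc sn.
The two rarest classes, + + sn and m sc +, are the double crossovers. Comparing them with the parentals, only the sn allele has switched, so sn is the middle locus and the order is m – sn – sc.
Crossovers in the m–sn interval produce the single-crossover classes m + + and + sc sn (167 + 132 = 299) plus the double crossovers (61).
RF(m–sn) = (299 + 61) / 2384 = 360/2384 = 0.1510 → 15.1 map units.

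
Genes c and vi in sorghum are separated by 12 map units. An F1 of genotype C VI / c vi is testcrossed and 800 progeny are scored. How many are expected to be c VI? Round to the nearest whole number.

48

A map distance of 12 map units corresponds to a recombination frequency of 0.120.
The F1 is C VI / c vi, so c VI is a recombinant gamete class with expected frequency r/2 = 0.120/2 = 0.0600.
Expected number = 0.0600 × 800 = 48.00 ≈ 48.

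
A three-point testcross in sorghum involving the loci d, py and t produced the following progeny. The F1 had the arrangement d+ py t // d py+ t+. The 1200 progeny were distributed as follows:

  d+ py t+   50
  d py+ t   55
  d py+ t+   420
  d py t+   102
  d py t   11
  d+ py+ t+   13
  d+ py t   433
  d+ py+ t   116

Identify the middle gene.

d

The two rarest classes, d py t and d+ py+ t+, are the double crossovers. Comparing them with the parentals, only the d allele has switched, so d is the middle locus and the order is t – d – py.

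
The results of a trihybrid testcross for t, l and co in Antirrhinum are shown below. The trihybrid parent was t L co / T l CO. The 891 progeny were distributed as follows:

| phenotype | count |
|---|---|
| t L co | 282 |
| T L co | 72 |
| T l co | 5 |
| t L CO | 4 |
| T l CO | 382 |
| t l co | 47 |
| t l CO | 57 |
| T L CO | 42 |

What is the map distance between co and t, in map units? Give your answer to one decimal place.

The two rarest classes, t L CO and T l co, are the double crossovers. Comparing them with the parentals, only the co allele has switched, so co is the middle locus and the order is t – co – l.
Crossovers in the t–co interval produce the single-crossover classes T L co and t l CO (72 + 57 = 129) plus the double crossovers (9).
RF(t–co) = (129 + 9) / 891 = 138/891 = 0.1549 → 15.5 map units.

15.5 map units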